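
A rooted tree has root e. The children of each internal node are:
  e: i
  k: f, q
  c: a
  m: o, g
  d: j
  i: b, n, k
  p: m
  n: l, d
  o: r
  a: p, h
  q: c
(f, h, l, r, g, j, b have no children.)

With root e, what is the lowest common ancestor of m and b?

i

Path m→root: m p a c q k i e; path b→root: b i e.
First common node: i.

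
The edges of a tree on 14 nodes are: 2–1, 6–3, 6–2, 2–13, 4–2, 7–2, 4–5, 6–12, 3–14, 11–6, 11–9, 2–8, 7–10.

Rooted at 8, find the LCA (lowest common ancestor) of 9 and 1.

Ancestors of 9 (toward the root): 9, 11, 6, 2, 8.
Ancestors of 1: 1, 2, 8.
The deepest node appearing in both lists is 2.

2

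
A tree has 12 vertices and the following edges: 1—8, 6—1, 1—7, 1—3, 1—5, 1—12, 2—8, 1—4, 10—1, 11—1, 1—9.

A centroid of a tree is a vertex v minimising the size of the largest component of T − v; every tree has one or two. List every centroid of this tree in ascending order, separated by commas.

Removing 1 splits the tree into components of sizes 2, 1, 1, 1, 1, 1, 1, 1, 1, 1; the largest is 2 ≤ ⌊12/2⌋ = 6.
Every other node leaves some component of size > 6, so the centroid is unique.

1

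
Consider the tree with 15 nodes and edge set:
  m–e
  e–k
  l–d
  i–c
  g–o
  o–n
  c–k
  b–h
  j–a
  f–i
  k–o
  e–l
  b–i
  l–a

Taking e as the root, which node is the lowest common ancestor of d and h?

Ancestors of d (toward the root): d, l, e.
Ancestors of h: h, b, i, c, k, e.
The deepest node appearing in both lists is e.

e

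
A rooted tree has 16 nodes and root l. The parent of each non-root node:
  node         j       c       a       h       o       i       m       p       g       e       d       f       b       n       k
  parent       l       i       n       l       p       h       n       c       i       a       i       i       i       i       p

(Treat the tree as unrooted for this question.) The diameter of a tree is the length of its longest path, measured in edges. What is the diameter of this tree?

A longest path is j–l–h–i–c–p–k, with 6 edges.

6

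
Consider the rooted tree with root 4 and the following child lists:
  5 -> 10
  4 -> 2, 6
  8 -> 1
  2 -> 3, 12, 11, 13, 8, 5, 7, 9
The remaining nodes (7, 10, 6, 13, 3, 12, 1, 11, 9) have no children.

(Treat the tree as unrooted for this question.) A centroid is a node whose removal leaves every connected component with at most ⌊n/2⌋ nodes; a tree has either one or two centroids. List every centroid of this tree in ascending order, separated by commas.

2

Delete 2: the remaining components have sizes 2, 2, 2, 1, 1, 1, 1, 1, 1. Max 2 ≤ 6, so 2 is a centroid.
Every other node leaves some component of size > 6, so the centroid is unique.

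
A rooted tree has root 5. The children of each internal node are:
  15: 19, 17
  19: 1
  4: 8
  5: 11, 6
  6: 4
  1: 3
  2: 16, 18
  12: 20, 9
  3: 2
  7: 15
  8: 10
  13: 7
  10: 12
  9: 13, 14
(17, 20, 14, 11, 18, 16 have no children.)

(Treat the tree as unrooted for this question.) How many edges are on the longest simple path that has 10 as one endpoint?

10

Distances from 10 peak at 10, attained at 18 (16 also at distance 10).
10 – 12 – 9 – 13 – 7 – 15 – 19 – 1 – 3 – 2 – 18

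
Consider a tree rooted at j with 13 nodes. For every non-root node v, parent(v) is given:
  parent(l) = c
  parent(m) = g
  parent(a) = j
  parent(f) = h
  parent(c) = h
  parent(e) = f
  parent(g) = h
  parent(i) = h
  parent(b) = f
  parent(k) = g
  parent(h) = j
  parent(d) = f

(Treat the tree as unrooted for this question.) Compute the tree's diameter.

BFS from m reaches e last, at distance 4; BFS from e confirms no node is farther.
Path: m – g – h – f – e.

4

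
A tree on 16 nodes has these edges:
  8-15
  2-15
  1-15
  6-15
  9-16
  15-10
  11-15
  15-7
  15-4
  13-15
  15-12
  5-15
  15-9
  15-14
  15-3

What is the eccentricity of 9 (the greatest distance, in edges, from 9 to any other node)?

A farthest node from 9 is 2 (11, 8, 14, 7, 10, 6, 12, 13, 5, 4, 1, 3 also at distance 2).
The path 9-15-2 has 2 edges.

2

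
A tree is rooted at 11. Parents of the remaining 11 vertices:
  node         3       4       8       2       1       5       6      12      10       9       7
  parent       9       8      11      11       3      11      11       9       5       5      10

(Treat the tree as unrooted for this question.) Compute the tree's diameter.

A longest path is 1 - 3 - 9 - 5 - 11 - 8 - 4, with 6 edges.

6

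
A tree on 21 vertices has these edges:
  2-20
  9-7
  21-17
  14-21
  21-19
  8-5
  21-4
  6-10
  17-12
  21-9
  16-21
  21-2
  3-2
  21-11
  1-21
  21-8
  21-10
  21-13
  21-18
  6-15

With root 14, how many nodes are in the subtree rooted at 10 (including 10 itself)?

3

10's subtree: {10, 6, 15}, size 3.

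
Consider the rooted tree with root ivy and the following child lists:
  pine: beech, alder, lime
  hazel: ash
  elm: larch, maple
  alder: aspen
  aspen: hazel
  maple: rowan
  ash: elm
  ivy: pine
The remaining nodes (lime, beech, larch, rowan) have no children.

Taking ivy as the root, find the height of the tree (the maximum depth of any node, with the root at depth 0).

8

rowan sits deepest: ivy → pine → alder → aspen → hazel → ash → elm → maple → rowan — 8 edges from the root.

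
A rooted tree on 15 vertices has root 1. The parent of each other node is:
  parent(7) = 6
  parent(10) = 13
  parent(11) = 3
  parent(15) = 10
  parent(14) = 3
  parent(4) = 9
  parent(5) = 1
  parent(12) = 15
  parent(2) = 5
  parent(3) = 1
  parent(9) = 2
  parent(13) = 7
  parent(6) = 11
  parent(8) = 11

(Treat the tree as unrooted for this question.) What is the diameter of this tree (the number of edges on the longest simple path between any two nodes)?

12

BFS from 12 reaches 4 last, at distance 12; BFS from 4 confirms no node is farther.
Path: 12 – 15 – 10 – 13 – 7 – 6 – 11 – 3 – 1 – 5 – 2 – 9 – 4.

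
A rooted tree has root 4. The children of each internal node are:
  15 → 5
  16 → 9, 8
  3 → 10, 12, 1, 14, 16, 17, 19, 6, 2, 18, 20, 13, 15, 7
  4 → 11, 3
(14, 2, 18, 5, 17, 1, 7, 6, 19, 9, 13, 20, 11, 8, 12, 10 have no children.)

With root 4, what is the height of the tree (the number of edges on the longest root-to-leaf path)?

3

The longest root-to-leaf path is 4 → 3 → 16 → 9 (3 edges).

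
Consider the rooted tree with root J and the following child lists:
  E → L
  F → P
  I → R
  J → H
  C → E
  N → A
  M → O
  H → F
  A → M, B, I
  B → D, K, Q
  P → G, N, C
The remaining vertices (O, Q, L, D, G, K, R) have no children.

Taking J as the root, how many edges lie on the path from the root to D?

7

Path from J to D: J – H – F – P – N – A – B – D, which has 7 edges.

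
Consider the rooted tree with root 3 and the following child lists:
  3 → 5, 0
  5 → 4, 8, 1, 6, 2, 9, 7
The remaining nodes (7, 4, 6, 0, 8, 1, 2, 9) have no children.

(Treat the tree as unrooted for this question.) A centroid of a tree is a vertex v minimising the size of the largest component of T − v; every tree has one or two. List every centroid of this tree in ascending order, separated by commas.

5

Delete 5: the remaining components have sizes 2, 1, 1, 1, 1, 1, 1, 1. Max 2 ≤ 5, so 5 is a centroid.
Every other node leaves some component of size > 5, so the centroid is unique.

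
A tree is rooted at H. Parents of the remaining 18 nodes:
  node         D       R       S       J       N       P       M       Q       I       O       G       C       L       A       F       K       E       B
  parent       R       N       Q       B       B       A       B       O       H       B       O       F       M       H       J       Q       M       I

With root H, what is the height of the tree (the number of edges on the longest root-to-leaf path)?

5

C sits deepest: H-I-B-J-F-C — 5 edges from the root.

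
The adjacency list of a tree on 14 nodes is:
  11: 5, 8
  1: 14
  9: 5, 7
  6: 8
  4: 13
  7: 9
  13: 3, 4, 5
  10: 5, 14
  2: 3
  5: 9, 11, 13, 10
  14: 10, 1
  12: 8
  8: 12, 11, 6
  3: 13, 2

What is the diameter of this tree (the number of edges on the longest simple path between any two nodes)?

BFS from 1 reaches 2 last, at distance 6; BFS from 2 confirms no node is farther.
Path: 1 – 14 – 10 – 5 – 13 – 3 – 2.

6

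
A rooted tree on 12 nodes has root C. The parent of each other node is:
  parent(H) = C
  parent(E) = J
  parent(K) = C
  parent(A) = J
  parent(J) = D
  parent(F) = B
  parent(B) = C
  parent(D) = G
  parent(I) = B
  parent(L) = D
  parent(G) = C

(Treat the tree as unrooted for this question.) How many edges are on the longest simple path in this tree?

6

BFS from I reaches E last, at distance 6; BFS from E confirms no node is farther.
Path: I-B-C-G-D-J-E.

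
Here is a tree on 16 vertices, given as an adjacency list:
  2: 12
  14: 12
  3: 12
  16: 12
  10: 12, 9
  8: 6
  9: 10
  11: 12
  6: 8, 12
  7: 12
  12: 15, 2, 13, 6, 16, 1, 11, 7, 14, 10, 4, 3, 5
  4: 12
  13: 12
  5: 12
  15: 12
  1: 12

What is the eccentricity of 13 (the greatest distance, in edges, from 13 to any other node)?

3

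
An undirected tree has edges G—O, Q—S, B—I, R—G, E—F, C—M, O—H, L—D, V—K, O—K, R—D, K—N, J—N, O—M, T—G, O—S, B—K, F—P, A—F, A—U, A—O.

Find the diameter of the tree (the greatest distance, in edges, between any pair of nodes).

7

A longest path is L – D – R – G – O – A – F – P, with 7 edges.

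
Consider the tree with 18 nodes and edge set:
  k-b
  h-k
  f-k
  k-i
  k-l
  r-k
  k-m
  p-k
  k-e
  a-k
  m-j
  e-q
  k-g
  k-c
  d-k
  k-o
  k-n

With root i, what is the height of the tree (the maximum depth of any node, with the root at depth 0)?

3

j sits deepest: i–k–m–j — 3 edges from the root.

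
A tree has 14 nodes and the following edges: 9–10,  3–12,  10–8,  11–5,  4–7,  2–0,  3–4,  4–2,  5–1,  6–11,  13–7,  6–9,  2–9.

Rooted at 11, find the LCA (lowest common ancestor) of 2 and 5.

11

Ancestors of 2 (toward the root): 2, 9, 6, 11.
Ancestors of 5: 5, 11.
The deepest node appearing in both lists is 11.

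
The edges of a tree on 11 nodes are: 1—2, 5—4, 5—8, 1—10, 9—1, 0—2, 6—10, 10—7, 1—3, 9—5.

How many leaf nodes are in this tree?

6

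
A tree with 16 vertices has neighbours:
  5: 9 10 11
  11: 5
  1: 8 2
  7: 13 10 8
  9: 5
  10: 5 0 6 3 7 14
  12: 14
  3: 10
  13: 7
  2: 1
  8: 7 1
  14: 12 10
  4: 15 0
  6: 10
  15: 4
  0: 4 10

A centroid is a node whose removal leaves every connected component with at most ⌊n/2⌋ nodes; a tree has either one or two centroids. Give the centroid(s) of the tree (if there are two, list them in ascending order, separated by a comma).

10

Removing 10 splits the tree into components of sizes 5, 3, 3, 2, 1, 1; the largest is 5 ≤ ⌊16/2⌋ = 8.
No neighbour of 10 does as well, so 10 is the unique centroid.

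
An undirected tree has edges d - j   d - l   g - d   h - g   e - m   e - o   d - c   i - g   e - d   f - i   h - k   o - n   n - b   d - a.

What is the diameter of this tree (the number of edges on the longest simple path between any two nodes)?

BFS from f reaches b last, at distance 7; BFS from b confirms no node is farther.
Path: f - i - g - d - e - o - n - b.

7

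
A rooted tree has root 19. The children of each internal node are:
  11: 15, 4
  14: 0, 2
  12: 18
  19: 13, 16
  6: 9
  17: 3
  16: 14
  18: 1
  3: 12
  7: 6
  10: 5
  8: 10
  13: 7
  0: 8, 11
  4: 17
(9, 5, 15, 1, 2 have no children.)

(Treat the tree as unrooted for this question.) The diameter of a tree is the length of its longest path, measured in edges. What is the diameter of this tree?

14

Starting from 9, a farthest node is 1 at distance 14.
One longest path: 9 - 6 - 7 - 13 - 19 - 16 - 14 - 0 - 11 - 4 - 17 - 3 - 12 - 18 - 1.
So the diameter is 14.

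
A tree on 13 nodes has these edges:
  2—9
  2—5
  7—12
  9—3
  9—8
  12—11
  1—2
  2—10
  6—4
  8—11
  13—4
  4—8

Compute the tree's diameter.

Starting from 1, a farthest node is 7 at distance 6.
One longest path: 1 - 2 - 9 - 8 - 11 - 12 - 7.
So the diameter is 6.

6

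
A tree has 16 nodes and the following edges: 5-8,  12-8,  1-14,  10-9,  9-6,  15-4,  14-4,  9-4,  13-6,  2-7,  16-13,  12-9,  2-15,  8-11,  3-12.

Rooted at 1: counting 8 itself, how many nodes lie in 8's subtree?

Descendants of 8 (including itself): 8, 5, 11. That's 3.

3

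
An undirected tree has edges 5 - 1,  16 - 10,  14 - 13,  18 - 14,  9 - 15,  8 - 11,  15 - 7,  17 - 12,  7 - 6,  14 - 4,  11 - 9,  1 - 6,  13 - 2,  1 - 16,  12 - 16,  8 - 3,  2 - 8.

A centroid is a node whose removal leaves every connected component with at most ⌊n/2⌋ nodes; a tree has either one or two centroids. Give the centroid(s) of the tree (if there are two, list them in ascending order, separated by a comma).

9, 15

Delete 9: the remaining components have sizes 9, 8. Max 9 ≤ 9, so 9 is a centroid.
Its neighbour 15 also leaves a largest component of size 9, so both are centroids.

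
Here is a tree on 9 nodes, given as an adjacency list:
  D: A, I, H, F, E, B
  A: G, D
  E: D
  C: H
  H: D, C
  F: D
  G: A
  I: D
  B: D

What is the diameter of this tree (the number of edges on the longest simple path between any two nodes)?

A longest path is G - A - D - H - C, with 4 edges.

4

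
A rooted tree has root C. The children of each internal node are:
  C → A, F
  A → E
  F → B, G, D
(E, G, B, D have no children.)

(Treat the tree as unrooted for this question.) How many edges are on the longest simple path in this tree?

BFS from E reaches B last, at distance 4; BFS from B confirms no node is farther.
Path: E-A-C-F-B.

4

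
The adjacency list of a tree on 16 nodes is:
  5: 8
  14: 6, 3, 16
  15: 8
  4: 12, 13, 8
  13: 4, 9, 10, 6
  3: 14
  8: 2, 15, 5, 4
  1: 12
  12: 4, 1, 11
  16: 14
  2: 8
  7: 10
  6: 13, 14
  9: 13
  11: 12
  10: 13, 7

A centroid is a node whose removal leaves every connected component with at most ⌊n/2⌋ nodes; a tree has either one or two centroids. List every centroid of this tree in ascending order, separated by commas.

4, 13

If 4 is removed the pieces have sizes 8, 4, 3, all ≤ ⌊16/2⌋ = 8.
13 is adjacent to 4 and is also a centroid (the largest component after removing it is likewise 8).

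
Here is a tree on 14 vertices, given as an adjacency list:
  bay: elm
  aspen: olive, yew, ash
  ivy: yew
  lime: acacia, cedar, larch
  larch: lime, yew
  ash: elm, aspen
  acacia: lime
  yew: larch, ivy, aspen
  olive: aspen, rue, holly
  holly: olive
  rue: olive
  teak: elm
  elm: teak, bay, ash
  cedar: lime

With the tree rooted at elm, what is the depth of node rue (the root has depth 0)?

Climbing from rue to the root: rue → olive → aspen → ash → elm. That's 4 steps.

4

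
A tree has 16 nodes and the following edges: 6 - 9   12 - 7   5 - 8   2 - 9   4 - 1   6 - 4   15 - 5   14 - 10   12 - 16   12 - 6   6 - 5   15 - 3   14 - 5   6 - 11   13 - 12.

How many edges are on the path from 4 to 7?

3

Walking from 4: 4 – 6 – 12 – 7. Length 3.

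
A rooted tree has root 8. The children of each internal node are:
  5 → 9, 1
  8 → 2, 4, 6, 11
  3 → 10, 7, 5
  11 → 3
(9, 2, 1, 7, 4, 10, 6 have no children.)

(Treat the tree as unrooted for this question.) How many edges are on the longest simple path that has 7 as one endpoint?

4

A farthest node from 7 is 4 (2, 6 also at distance 4).
The path 7-3-11-8-4 has 4 edges.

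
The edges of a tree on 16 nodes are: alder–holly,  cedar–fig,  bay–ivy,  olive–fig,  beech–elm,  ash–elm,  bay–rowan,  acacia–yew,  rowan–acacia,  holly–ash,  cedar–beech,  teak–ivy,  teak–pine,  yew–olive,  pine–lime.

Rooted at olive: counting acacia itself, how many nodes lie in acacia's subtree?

acacia's subtree: {acacia, rowan, bay, ivy, teak, pine, lime}, size 7.

7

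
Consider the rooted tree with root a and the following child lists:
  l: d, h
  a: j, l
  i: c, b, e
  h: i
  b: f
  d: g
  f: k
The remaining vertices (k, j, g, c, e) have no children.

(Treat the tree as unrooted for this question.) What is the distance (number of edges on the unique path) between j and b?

5

Walking from j: j - a - l - h - i - b. Length 5.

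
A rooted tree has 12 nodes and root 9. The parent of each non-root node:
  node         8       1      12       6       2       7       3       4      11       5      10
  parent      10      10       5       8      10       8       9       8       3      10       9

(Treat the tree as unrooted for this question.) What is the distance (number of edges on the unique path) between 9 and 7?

3

9 – 10 – 8 – 7: 3 edges.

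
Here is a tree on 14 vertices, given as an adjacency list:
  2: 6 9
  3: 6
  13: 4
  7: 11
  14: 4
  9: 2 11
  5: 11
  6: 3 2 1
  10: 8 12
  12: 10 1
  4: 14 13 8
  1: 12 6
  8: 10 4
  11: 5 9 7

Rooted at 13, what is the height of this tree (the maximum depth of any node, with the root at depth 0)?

10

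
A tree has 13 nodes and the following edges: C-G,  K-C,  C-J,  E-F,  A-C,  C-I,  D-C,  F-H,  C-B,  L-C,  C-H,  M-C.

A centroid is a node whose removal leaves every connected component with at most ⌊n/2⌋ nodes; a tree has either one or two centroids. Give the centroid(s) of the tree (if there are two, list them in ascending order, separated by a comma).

Removing C splits the tree into components of sizes 3, 1, 1, 1, 1, 1, 1, 1, 1, 1; the largest is 3 ≤ ⌊13/2⌋ = 6.
No neighbour of C does as well, so C is the unique centroid.

C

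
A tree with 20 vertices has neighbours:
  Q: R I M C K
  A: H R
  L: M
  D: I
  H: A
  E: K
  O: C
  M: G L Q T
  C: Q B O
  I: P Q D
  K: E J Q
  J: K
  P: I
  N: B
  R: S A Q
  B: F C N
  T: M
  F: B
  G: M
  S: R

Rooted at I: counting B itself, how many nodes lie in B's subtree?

3

The subtree rooted at B contains: B, F, N — 3 nodes.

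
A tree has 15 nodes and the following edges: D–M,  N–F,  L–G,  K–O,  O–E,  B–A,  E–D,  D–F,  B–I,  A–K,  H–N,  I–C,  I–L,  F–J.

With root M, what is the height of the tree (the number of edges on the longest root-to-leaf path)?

The longest root-to-leaf path is M–D–E–O–K–A–B–I–L–G (9 edges).

9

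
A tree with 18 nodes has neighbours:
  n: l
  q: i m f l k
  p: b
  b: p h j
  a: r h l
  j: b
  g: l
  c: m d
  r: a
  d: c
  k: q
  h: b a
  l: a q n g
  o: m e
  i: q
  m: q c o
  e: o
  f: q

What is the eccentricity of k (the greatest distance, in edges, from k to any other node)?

6

Distances from k peak at 6, attained at j (p also at distance 6).
k-q-l-a-h-b-j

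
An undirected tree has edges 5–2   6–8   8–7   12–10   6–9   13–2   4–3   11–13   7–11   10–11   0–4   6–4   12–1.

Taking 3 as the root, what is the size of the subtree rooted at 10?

3

10's subtree: {10, 12, 1}, size 3.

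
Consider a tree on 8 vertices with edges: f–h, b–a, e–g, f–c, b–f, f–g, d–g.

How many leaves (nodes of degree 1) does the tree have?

The leaves are a, c, d, e, h.
That is 5 leaves.

5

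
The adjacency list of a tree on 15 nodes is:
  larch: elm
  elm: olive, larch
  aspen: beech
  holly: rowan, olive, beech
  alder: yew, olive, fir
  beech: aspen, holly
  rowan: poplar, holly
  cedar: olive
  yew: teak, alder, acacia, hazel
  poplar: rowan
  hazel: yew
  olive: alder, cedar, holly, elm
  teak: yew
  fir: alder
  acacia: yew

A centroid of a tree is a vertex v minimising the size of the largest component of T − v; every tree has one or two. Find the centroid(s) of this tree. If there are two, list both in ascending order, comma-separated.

Delete olive: the remaining components have sizes 6, 5, 2, 1. Max 6 ≤ 7, so olive is a centroid.
No neighbour of olive does as well, so olive is the unique centroid.

olive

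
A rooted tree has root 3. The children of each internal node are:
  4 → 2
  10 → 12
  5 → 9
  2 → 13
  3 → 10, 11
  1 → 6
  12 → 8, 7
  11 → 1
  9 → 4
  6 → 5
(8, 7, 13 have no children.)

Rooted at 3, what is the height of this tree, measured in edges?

13 sits deepest: 3-11-1-6-5-9-4-2-13 — 8 edges from the root.

8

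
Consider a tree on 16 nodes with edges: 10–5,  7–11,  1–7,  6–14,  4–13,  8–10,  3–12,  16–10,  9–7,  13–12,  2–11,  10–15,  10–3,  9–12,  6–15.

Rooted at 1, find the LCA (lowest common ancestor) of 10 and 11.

7

Path 10→root: 10 3 12 9 7 1; path 11→root: 11 7 1.
First common node: 7.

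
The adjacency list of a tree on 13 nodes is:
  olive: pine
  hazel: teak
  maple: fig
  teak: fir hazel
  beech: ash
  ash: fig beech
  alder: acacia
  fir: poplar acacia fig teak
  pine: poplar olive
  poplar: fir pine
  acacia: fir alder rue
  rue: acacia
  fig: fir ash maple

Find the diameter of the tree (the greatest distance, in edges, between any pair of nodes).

6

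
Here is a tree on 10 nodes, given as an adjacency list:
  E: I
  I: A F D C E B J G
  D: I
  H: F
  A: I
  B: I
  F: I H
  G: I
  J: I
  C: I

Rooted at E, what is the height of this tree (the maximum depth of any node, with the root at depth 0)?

A deepest node is H, reached by E – I – F – H.
That path has 3 edges, so the height is 3.

3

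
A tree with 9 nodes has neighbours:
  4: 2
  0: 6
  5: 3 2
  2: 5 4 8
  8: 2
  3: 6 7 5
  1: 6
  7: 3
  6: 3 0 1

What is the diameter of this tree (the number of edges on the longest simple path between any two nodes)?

BFS from 4 reaches 1 last, at distance 5; BFS from 1 confirms no node is farther.
Path: 4 - 2 - 5 - 3 - 6 - 1.

5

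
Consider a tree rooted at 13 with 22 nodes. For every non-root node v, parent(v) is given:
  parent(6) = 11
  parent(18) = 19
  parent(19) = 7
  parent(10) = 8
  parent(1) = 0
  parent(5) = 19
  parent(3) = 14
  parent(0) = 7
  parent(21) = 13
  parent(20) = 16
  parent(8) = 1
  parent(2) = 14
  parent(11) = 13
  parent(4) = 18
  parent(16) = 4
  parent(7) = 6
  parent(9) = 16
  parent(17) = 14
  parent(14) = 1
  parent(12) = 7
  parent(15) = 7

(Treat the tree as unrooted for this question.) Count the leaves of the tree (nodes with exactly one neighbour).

10

Exactly 10 nodes have a single neighbour: 2, 3, 5, 9, 10, 12, 15, 17, 20, 21.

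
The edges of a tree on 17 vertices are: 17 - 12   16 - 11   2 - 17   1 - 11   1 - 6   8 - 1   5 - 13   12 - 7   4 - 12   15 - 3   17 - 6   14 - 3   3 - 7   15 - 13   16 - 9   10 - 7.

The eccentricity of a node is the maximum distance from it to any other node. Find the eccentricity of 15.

9

Distances from 15 peak at 9, attained at 9.
15–3–7–12–17–6–1–11–16–9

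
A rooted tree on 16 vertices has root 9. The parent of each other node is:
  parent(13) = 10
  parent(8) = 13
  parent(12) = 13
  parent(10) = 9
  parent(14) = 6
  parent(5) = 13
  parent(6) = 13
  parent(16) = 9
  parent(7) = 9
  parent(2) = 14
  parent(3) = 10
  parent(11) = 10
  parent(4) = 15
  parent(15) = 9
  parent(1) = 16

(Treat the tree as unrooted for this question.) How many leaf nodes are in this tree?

The leaves are 1, 2, 3, 4, 5, 7, 8, 11, 12.
That is 9 leaves.

9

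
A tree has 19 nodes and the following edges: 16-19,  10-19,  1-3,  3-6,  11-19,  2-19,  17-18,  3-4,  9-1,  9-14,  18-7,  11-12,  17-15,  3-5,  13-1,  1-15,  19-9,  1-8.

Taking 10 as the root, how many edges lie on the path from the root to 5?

5

Path from 10 to 5: 10 → 19 → 9 → 1 → 3 → 5, which has 5 edges.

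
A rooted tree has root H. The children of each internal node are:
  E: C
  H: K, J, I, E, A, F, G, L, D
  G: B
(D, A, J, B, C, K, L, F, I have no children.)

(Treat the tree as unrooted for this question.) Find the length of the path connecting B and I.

Walking from B: B – G – H – I. Length 3.

3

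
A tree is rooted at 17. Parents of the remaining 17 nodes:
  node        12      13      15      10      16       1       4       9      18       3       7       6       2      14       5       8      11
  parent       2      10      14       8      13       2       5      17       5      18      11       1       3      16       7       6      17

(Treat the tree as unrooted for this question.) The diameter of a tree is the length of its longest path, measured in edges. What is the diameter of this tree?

BFS from 15 reaches 9 last, at distance 15; BFS from 9 confirms no node is farther.
Path: 15-14-16-13-10-8-6-1-2-3-18-5-7-11-17-9.

15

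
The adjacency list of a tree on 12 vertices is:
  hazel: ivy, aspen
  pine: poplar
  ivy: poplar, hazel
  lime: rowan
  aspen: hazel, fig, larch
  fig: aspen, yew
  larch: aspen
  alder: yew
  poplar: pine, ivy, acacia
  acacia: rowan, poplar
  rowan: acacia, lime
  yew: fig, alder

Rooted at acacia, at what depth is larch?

5

Climbing from larch to the root: larch → aspen → hazel → ivy → poplar → acacia. That's 5 steps.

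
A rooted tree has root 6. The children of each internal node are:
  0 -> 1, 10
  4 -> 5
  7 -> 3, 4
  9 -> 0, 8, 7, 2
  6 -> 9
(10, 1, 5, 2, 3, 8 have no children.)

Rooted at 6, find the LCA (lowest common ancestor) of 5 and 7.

7

5's ancestor chain is 5, 4, 7, 9, 6 and 7's is 7, 9, 6; they first meet at 7.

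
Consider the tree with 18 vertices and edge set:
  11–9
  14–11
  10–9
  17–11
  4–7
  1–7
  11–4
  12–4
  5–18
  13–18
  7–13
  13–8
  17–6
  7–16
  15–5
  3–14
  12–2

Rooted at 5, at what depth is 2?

Climbing from 2 to the root: 2 – 12 – 4 – 7 – 13 – 18 – 5. That's 6 steps.

6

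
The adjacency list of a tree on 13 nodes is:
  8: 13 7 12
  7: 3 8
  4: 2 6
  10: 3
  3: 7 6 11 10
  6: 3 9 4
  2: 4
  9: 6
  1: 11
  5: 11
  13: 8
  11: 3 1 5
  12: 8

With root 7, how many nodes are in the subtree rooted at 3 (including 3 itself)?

9

The subtree rooted at 3 contains: 3, 11, 6, 10, 5, 1, 9, 4, 2 — 9 nodes.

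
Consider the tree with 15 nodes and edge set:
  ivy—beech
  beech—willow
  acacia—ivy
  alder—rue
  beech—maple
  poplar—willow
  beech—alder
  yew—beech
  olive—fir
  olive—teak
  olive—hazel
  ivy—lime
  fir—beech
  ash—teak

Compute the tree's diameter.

A longest path is ash - teak - olive - fir - beech - ivy - acacia, with 6 edges.

6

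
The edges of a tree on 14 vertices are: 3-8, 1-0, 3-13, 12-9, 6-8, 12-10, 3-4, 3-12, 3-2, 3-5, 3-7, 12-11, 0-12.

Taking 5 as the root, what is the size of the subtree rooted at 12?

6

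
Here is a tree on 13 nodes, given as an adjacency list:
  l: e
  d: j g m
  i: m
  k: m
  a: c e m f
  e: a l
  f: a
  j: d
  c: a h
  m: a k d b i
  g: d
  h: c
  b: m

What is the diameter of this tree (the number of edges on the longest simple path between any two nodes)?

Starting from l, a farthest node is g at distance 5.
One longest path: l–e–a–m–d–g.
So the diameter is 5.

5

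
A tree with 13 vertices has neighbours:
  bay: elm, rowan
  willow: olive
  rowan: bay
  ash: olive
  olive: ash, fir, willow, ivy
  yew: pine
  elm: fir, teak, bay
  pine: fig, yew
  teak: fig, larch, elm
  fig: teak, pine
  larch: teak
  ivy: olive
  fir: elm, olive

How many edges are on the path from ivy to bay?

4

Walking from ivy: ivy–olive–fir–elm–bay. Length 4.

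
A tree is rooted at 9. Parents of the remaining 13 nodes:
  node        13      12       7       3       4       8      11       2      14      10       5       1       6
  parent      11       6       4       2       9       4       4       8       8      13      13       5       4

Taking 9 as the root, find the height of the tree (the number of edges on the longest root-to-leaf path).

A deepest node is 1, reached by 9–4–11–13–5–1.
That path has 5 edges, so the height is 5.

5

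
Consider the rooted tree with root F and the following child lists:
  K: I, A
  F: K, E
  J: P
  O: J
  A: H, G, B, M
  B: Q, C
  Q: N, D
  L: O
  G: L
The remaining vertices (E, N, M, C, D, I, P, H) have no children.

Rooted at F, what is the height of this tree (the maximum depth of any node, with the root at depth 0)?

7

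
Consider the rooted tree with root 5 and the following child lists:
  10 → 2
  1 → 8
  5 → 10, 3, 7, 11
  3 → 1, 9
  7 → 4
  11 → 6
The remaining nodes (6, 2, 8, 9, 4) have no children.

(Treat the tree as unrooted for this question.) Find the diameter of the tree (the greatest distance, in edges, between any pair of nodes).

5

A longest path is 8–1–3–5–11–6, with 5 edges.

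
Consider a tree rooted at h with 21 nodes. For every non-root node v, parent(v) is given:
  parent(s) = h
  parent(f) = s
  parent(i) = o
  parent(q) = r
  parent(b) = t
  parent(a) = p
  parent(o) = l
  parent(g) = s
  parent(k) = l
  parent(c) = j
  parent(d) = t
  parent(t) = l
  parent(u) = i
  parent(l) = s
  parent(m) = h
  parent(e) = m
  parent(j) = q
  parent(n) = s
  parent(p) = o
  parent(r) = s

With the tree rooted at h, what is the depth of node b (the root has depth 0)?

4

Climbing from b to the root: b – t – l – s – h. That's 4 steps.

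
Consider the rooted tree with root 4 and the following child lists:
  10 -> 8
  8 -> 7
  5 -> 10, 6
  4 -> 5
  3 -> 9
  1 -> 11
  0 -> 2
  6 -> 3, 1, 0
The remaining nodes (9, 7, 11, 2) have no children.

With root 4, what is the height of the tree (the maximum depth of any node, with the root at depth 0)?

9 sits deepest: 4 → 5 → 6 → 3 → 9 — 4 edges from the root.

4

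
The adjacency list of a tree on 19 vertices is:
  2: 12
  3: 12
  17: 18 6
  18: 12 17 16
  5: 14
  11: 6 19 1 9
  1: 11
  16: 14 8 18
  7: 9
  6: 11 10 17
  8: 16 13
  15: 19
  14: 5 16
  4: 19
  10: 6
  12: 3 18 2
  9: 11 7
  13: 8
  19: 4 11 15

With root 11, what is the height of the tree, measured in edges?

A deepest node is 5, reached by 11-6-17-18-16-14-5.
That path has 6 edges, so the height is 6.

6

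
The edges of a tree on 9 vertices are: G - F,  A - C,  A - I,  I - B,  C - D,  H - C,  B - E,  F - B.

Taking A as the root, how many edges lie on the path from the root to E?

A–I–B–E — 3 edges.

3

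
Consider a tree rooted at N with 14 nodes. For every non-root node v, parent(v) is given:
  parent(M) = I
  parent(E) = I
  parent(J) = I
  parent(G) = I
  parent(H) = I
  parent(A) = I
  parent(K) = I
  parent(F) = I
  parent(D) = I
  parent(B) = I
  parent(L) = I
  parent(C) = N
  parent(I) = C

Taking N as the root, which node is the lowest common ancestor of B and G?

I

Path B→root: B I C N; path G→root: G I C N.
First common node: I.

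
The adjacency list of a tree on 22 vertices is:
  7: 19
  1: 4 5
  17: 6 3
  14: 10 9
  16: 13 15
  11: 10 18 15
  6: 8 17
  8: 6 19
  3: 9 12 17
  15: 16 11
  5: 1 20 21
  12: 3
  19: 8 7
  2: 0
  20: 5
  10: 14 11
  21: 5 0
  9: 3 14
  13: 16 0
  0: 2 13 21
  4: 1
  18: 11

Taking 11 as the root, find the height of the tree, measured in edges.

9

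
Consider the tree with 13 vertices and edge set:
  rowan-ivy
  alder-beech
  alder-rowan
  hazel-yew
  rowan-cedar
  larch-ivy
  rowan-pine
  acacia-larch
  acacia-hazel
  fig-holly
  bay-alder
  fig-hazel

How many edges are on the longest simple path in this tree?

BFS from holly reaches bay last, at distance 8; BFS from bay confirms no node is farther.
Path: holly–fig–hazel–acacia–larch–ivy–rowan–alder–bay.

8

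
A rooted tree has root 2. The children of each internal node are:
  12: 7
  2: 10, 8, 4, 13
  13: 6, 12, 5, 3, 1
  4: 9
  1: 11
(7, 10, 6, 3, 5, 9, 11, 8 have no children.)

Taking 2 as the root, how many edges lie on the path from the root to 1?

2–13–1 — 2 edges.

2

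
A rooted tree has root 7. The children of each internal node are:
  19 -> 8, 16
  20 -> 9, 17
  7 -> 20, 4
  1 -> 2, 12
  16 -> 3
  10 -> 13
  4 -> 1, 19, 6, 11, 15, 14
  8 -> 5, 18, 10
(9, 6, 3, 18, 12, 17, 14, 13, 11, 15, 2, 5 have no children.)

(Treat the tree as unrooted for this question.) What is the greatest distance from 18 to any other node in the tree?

6

Distances from 18 peak at 6, attained at 9 (17 also at distance 6).
18-8-19-4-7-20-9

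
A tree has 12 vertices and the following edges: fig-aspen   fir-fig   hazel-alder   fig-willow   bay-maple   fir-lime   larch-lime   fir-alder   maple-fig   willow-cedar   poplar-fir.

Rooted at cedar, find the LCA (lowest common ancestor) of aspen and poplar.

aspen's ancestor chain is aspen, fig, willow, cedar and poplar's is poplar, fir, fig, willow, cedar; they first meet at fig.

fig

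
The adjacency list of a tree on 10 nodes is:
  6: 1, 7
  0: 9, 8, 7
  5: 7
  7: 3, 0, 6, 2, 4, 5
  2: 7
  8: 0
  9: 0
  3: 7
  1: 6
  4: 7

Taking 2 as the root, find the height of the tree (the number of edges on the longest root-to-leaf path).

The longest root-to-leaf path is 2–7–0–8 (3 edges).

3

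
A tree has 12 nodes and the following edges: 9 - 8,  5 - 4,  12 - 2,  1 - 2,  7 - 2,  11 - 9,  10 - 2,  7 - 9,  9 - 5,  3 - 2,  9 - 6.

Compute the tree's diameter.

5

Starting from 12, a farthest node is 4 at distance 5.
One longest path: 12 - 2 - 7 - 9 - 5 - 4.
So the diameter is 5.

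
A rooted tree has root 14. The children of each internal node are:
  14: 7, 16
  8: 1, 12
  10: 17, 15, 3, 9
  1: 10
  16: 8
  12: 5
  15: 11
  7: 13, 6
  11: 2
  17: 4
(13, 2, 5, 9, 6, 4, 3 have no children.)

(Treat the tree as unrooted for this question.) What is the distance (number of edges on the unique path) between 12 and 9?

4

Walking from 12: 12 – 8 – 1 – 10 – 9. Length 4.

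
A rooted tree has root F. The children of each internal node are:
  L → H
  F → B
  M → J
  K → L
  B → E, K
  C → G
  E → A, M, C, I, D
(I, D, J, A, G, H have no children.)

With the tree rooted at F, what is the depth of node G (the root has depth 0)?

Climbing from G to the root: G → C → E → B → F. That's 4 steps.

4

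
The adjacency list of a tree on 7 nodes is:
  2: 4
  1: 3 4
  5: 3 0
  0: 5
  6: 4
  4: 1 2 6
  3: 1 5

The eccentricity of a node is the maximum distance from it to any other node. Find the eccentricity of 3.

The node farthest from 3 is 6 (2 also at distance 3), via 3 – 1 – 4 – 6 — 3 edges.

3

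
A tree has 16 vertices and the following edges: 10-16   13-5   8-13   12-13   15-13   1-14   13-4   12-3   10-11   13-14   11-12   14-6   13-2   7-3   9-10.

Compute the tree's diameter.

Starting from 16, a farthest node is 1 at distance 6.
One longest path: 16 - 10 - 11 - 12 - 13 - 14 - 1.
So the diameter is 6.

6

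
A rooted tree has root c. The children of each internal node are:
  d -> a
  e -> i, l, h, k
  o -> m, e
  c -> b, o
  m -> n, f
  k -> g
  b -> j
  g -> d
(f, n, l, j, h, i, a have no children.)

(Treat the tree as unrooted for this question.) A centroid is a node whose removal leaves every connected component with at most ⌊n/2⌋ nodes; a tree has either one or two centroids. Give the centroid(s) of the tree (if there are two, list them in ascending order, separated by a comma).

e

Removing e splits the tree into components of sizes 7, 4, 1, 1, 1; the largest is 7 ≤ ⌊15/2⌋ = 7.
No neighbour of e does as well, so e is the unique centroid.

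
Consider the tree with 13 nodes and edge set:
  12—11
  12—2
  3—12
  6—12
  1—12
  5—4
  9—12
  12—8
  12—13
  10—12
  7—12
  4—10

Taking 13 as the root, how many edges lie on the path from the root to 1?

2

Climbing from 1 to the root: 1 → 12 → 13. That's 2 steps.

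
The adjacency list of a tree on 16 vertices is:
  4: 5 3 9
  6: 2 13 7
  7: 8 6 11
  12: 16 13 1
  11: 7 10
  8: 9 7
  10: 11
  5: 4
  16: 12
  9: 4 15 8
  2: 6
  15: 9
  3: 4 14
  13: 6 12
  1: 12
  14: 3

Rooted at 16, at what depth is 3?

8

Climbing from 3 to the root: 3–4–9–8–7–6–13–12–16. That's 8 steps.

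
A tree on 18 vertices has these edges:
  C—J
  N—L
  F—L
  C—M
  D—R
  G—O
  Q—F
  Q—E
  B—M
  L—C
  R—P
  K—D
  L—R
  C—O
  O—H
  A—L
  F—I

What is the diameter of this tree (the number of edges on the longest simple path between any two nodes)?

A longest path is E - Q - F - L - C - O - H, with 6 edges.

6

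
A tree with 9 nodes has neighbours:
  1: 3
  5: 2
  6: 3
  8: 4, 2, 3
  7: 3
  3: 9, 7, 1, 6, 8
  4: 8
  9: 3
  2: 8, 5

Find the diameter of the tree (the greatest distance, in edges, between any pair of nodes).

4

A longest path is 5 - 2 - 8 - 3 - 9, with 4 edges.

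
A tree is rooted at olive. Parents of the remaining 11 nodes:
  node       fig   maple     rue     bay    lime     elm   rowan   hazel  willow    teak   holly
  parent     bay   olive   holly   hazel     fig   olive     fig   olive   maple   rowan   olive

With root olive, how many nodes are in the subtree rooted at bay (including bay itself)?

Descendants of bay (including itself): bay, fig, lime, rowan, teak. That's 5.

5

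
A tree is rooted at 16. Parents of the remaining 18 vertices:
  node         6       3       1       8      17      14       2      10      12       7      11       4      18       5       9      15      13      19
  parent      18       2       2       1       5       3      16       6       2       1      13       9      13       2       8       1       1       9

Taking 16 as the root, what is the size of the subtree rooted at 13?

Descendants of 13 (including itself): 13, 18, 11, 6, 10. That's 5.

5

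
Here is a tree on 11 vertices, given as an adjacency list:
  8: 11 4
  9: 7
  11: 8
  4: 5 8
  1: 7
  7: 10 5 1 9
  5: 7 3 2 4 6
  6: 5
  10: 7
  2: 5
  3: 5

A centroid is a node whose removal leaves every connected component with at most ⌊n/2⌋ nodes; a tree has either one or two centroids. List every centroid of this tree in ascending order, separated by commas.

5

If 5 is removed the pieces have sizes 4, 3, 1, 1, 1, all ≤ ⌊11/2⌋ = 5.
No neighbour of 5 does as well, so 5 is the unique centroid.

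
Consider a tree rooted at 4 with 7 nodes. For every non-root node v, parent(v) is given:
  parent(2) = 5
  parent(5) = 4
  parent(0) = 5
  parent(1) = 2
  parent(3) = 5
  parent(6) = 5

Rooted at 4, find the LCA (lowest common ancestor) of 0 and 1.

0's ancestor chain is 0, 5, 4 and 1's is 1, 2, 5, 4; they first meet at 5.

5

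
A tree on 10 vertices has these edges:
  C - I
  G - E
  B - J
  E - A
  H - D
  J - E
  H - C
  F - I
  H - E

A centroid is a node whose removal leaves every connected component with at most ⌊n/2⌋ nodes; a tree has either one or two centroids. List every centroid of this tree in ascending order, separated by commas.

E, H

Removing H splits the tree into components of sizes 5, 3, 1; the largest is 5 ≤ ⌊10/2⌋ = 5.
Its neighbour E also leaves a largest component of size 5, so both are centroids.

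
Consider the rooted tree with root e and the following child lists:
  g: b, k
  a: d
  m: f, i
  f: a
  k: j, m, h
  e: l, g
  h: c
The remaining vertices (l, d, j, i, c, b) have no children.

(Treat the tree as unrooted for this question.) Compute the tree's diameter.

7

A longest path is d – a – f – m – k – g – e – l, with 7 edges.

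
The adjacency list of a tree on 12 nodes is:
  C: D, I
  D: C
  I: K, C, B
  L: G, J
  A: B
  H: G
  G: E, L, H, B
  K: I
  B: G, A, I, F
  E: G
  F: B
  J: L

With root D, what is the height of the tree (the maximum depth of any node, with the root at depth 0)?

6

J sits deepest: D – C – I – B – G – L – J — 6 edges from the root.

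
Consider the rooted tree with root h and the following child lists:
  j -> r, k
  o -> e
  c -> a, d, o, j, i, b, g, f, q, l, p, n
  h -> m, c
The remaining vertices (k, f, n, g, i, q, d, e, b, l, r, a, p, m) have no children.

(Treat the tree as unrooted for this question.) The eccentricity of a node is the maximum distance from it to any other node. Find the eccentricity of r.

The node farthest from r is m (e also at distance 4), via r–j–c–h–m — 4 edges.

4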